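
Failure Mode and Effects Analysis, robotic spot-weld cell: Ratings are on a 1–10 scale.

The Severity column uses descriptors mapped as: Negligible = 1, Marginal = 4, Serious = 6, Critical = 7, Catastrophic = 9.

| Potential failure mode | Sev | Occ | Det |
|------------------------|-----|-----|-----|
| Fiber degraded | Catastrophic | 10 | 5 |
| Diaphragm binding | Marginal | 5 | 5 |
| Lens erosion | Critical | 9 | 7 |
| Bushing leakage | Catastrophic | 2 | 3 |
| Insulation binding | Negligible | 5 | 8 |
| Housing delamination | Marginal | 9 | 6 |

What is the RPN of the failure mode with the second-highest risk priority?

441

RPN = Severity × Occurrence × Detection:
  Fiber degraded: 9 × 10 × 5 = 450
  Diaphragm binding: 4 × 5 × 5 = 100
  Lens erosion: 7 × 9 × 7 = 441
  Bushing leakage: 9 × 2 × 3 = 54
  Insulation binding: 1 × 5 × 8 = 40
  Housing delamination: 4 × 9 × 6 = 216
Sorted descending: 450, 441, 216, 100, 54, 40.
The second-highest RPN is 441 (Lens erosion).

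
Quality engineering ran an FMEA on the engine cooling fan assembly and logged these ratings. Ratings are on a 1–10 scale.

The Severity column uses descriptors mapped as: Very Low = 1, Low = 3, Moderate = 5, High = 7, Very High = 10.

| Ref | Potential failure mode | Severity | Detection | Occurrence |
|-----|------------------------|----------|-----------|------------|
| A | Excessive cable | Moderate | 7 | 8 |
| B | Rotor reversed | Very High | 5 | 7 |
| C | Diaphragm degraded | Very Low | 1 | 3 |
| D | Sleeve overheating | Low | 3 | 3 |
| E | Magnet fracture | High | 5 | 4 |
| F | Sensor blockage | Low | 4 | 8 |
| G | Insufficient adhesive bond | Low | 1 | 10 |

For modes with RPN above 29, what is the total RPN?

896

RPN = Severity × Occurrence × Detection:
  A: 5 × 8 × 7 = 280
  B: 10 × 7 × 5 = 350
  C: 1 × 3 × 1 = 3
  D: 3 × 3 × 3 = 27
  E: 7 × 4 × 5 = 140
  F: 3 × 8 × 4 = 96
  G: 3 × 10 × 1 = 30
RPN > 29: A (280), B (350), E (140), F (96), G (30).
Sum: 280 + 350 + 140 + 96 + 30 = 896.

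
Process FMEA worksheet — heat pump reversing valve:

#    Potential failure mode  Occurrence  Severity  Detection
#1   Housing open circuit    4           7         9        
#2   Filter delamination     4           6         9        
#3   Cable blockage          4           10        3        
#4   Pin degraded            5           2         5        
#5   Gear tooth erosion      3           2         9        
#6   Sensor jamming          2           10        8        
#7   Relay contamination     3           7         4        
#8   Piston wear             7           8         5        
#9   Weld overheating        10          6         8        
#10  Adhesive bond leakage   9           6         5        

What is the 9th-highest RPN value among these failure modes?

54

RPN = Severity × Occurrence × Detection:
  #1: 7 × 4 × 9 = 252
  #2: 6 × 4 × 9 = 216
  #3: 10 × 4 × 3 = 120
  #4: 2 × 5 × 5 = 50
  #5: 2 × 3 × 9 = 54
  #6: 10 × 2 × 8 = 160
  #7: 7 × 3 × 4 = 84
  #8: 8 × 7 × 5 = 280
  #9: 6 × 10 × 8 = 480
  #10: 6 × 9 × 5 = 270
Sorted descending: 480, 280, 270, 252, 216, 160, 120, 84, 54, 50.
The 9th-highest RPN is 54 (#5).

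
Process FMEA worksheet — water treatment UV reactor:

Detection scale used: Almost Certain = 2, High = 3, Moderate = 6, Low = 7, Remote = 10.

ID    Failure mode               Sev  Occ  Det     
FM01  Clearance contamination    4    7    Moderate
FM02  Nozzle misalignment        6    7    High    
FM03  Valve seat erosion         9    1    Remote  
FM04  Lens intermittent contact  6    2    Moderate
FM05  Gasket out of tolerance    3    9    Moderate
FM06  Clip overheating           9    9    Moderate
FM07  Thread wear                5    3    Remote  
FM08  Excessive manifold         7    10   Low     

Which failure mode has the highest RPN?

RPN = Severity × Occurrence × Detection:
  FM01: 4 × 7 × 6 = 168
  FM02: 6 × 7 × 3 = 126
  FM03: 9 × 1 × 10 = 90
  FM04: 6 × 2 × 6 = 72
  FM05: 3 × 9 × 6 = 162
  FM06: 9 × 9 × 6 = 486
  FM07: 5 × 3 × 10 = 150
  FM08: 7 × 10 × 7 = 490
Highest RPN is 490 → FM08.

FM08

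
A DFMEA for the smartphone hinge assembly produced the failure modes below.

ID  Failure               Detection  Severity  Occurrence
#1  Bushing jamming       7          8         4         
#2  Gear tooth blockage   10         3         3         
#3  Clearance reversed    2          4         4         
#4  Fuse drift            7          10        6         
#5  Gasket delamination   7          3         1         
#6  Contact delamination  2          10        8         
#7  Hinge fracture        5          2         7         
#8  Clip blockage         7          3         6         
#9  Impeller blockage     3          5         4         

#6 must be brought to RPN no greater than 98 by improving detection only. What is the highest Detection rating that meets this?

1

#6: S=10, O=8, D=2 → current RPN = 160.
Fixed product = 80. Need 80 × D ≤ 98, so D ≤ 98/80 = 1.23.
Maximum integer Detection rating = 1 (gives RPN 80; D=2 would give 160 > 98).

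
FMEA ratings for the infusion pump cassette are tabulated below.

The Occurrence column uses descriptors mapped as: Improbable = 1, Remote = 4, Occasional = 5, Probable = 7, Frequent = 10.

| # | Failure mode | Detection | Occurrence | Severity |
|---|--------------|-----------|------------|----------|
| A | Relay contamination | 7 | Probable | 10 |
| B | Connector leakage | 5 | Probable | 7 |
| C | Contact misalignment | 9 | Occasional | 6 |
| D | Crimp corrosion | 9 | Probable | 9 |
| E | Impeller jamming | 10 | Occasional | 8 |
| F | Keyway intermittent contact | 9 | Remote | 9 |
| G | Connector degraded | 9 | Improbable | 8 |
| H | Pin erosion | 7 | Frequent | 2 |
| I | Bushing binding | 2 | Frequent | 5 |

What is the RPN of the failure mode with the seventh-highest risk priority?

140

RPN = Severity × Occurrence × Detection:
  A: 10 × 7 × 7 = 490
  B: 7 × 7 × 5 = 245
  C: 6 × 5 × 9 = 270
  D: 9 × 7 × 9 = 567
  E: 8 × 5 × 10 = 400
  F: 9 × 4 × 9 = 324
  G: 8 × 1 × 9 = 72
  H: 2 × 10 × 7 = 140
  I: 5 × 10 × 2 = 100
Sorted descending: 567, 490, 400, 324, 270, 245, 140, 100, 72.
The seventh-highest RPN is 140 (H).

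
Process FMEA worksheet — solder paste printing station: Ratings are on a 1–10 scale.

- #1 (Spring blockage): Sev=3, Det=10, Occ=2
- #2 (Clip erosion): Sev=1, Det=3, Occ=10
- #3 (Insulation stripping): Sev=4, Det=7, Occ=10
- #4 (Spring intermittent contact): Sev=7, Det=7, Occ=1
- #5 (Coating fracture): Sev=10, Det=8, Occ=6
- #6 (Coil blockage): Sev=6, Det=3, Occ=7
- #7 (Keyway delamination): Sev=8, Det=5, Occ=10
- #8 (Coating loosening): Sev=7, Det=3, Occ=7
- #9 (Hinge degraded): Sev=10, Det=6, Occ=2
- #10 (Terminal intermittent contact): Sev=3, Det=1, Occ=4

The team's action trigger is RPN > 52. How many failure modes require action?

7

RPN = Severity × Occurrence × Detection:
  #1: 3 × 2 × 10 = 60
  #2: 1 × 10 × 3 = 30
  #3: 4 × 10 × 7 = 280
  #4: 7 × 1 × 7 = 49
  #5: 10 × 6 × 8 = 480
  #6: 6 × 7 × 3 = 126
  #7: 8 × 10 × 5 = 400
  #8: 7 × 7 × 3 = 147
  #9: 10 × 2 × 6 = 120
  #10: 3 × 4 × 1 = 12
Modes with RPN > 52: #1 (60), #3 (280), #5 (480), #6 (126), #7 (400), #8 (147), #9 (120) → 7.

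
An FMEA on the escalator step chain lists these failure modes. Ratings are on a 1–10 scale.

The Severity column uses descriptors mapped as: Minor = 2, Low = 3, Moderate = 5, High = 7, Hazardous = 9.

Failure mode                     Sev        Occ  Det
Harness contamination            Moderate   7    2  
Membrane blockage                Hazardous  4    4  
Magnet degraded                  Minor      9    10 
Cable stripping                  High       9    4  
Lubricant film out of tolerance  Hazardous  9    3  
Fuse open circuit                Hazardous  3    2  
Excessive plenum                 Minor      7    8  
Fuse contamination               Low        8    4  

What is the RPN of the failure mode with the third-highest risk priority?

RPN = Severity × Occurrence × Detection:
  Harness contamination: 5 × 7 × 2 = 70
  Membrane blockage: 9 × 4 × 4 = 144
  Magnet degraded: 2 × 9 × 10 = 180
  Cable stripping: 7 × 9 × 4 = 252
  Lubricant film out of tolerance: 9 × 9 × 3 = 243
  Fuse open circuit: 9 × 3 × 2 = 54
  Excessive plenum: 2 × 7 × 8 = 112
  Fuse contamination: 3 × 8 × 4 = 96
Sorted descending: 252, 243, 180, 144, 112, 96, 70, 54.
The third-highest RPN is 180 (Magnet degraded).

180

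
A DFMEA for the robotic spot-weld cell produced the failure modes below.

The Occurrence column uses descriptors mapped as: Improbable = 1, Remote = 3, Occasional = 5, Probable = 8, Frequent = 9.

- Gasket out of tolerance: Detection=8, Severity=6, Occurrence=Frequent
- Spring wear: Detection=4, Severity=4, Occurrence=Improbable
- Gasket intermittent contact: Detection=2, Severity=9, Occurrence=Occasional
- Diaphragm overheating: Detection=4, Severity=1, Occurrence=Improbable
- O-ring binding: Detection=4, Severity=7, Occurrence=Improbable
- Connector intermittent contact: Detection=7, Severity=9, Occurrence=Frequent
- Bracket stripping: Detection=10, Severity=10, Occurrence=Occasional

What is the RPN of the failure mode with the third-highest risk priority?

432

RPN = Severity × Occurrence × Detection:
  Gasket out of tolerance: 6 × 9 × 8 = 432
  Spring wear: 4 × 1 × 4 = 16
  Gasket intermittent contact: 9 × 5 × 2 = 90
  Diaphragm overheating: 1 × 1 × 4 = 4
  O-ring binding: 7 × 1 × 4 = 28
  Connector intermittent contact: 9 × 9 × 7 = 567
  Bracket stripping: 10 × 5 × 10 = 500
Sorted descending: 567, 500, 432, 90, 28, 16, 4.
The third-highest RPN is 432 (Gasket out of tolerance).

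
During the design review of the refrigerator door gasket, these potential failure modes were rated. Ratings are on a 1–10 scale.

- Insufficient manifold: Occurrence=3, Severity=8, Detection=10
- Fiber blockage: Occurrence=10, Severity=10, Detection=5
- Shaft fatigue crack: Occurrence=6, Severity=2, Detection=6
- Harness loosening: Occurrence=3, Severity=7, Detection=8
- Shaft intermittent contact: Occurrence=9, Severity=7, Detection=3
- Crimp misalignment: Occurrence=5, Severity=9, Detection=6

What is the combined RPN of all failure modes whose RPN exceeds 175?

RPN = Severity × Occurrence × Detection:
  Insufficient manifold: 8 × 3 × 10 = 240
  Fiber blockage: 10 × 10 × 5 = 500
  Shaft fatigue crack: 2 × 6 × 6 = 72
  Harness loosening: 7 × 3 × 8 = 168
  Shaft intermittent contact: 7 × 9 × 3 = 189
  Crimp misalignment: 9 × 5 × 6 = 270
RPN > 175: Insufficient manifold (240), Fiber blockage (500), Shaft intermittent contact (189), Crimp misalignment (270).
Sum: 240 + 500 + 189 + 270 = 1199.

1199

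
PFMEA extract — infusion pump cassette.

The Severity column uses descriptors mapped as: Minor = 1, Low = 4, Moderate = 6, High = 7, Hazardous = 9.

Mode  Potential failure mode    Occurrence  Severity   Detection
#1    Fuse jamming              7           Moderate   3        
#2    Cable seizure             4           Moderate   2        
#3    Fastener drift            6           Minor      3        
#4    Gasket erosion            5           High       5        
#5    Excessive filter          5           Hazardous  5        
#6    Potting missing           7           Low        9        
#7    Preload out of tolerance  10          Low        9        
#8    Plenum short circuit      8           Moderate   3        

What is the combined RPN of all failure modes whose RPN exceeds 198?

837

RPN = Severity × Occurrence × Detection:
  #1: 6 × 7 × 3 = 126
  #2: 6 × 4 × 2 = 48
  #3: 1 × 6 × 3 = 18
  #4: 7 × 5 × 5 = 175
  #5: 9 × 5 × 5 = 225
  #6: 4 × 7 × 9 = 252
  #7: 4 × 10 × 9 = 360
  #8: 6 × 8 × 3 = 144
RPN > 198: #5 (225), #6 (252), #7 (360).
Sum: 225 + 252 + 360 = 837.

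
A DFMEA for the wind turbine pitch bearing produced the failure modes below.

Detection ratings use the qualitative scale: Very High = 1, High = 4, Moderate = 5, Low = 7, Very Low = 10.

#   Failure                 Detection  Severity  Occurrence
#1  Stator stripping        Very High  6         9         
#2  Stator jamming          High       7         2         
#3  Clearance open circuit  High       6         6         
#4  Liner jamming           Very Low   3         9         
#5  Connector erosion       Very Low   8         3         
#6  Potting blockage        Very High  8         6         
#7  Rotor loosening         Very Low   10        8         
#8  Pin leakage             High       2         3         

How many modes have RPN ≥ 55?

RPN = Severity × Occurrence × Detection:
  #1: 6 × 9 × 1 = 54
  #2: 7 × 2 × 4 = 56
  #3: 6 × 6 × 4 = 144
  #4: 3 × 9 × 10 = 270
  #5: 8 × 3 × 10 = 240
  #6: 8 × 6 × 1 = 48
  #7: 10 × 8 × 10 = 800
  #8: 2 × 3 × 4 = 24
Modes with RPN ≥ 55: #2 (56), #3 (144), #4 (270), #5 (240), #7 (800) → 5.

5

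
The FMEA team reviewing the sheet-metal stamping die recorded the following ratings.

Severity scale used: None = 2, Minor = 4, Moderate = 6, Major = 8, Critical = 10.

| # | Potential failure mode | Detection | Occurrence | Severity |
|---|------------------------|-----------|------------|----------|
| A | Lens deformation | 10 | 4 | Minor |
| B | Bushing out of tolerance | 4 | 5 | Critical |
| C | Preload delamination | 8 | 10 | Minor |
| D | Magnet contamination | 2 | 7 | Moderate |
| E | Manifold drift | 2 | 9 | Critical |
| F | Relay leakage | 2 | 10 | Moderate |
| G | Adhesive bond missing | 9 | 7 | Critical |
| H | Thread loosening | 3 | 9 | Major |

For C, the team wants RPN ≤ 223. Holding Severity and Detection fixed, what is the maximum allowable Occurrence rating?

C: S=4, O=10, D=8 → current RPN = 320.
Fixed product = 32. Need 32 × O ≤ 223, so O ≤ 223/32 = 6.97.
Maximum integer Occurrence rating = 6 (gives RPN 192; O=7 would give 224 > 223).

6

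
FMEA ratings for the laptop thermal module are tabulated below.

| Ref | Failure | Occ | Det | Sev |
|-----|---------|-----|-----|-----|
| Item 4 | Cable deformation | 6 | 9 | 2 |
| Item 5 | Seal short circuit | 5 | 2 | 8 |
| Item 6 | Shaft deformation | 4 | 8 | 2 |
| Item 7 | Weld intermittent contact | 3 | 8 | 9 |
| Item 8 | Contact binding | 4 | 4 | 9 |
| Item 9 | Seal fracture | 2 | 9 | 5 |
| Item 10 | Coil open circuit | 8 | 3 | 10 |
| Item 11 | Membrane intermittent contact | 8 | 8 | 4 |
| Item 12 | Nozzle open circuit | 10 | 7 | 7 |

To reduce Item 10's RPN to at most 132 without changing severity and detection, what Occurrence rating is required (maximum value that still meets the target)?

4

Item 10: S=10, O=8, D=3 → current RPN = 240.
Fixed product = 30. Need 30 × O ≤ 132, so O ≤ 132/30 = 4.40.
Maximum integer Occurrence rating = 4 (gives RPN 120; O=5 would give 150 > 132).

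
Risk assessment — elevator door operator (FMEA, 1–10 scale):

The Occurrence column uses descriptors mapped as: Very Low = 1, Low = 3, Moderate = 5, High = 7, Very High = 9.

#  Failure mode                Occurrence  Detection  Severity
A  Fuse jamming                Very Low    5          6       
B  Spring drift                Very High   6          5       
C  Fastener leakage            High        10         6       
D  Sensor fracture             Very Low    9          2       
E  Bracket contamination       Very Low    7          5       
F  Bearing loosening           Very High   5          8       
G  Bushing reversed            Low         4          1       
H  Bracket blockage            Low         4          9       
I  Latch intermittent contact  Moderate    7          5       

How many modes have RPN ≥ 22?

RPN = Severity × Occurrence × Detection:
  A: 6 × 1 × 5 = 30
  B: 5 × 9 × 6 = 270
  C: 6 × 7 × 10 = 420
  D: 2 × 1 × 9 = 18
  E: 5 × 1 × 7 = 35
  F: 8 × 9 × 5 = 360
  G: 1 × 3 × 4 = 12
  H: 9 × 3 × 4 = 108
  I: 5 × 5 × 7 = 175
Modes with RPN ≥ 22: A (30), B (270), C (420), E (35), F (360), H (108), I (175) → 7.

7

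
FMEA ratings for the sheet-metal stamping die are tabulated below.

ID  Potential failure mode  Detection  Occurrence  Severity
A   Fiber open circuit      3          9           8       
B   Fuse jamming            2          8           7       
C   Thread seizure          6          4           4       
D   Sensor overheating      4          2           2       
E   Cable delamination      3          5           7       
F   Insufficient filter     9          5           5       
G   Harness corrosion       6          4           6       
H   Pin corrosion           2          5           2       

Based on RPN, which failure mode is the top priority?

RPN = Severity × Occurrence × Detection:
  A: 8 × 9 × 3 = 216
  B: 7 × 8 × 2 = 112
  C: 4 × 4 × 6 = 96
  D: 2 × 2 × 4 = 16
  E: 7 × 5 × 3 = 105
  F: 5 × 5 × 9 = 225
  G: 6 × 4 × 6 = 144
  H: 2 × 5 × 2 = 20
Highest RPN is 225 → F.

F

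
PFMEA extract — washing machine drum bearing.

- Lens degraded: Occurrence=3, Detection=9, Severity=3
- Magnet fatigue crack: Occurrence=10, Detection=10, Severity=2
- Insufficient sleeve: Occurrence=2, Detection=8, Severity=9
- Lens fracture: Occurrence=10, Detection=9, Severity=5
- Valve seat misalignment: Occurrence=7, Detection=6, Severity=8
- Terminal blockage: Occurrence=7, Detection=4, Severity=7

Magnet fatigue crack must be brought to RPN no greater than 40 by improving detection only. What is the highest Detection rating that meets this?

2

Magnet fatigue crack: S=2, O=10, D=10 → current RPN = 200.
Fixed product = 20. Need 20 × D ≤ 40, so D ≤ 40/20 = 2.00.
Maximum integer Detection rating = 2 (gives RPN 40; D=3 would give 60 > 40).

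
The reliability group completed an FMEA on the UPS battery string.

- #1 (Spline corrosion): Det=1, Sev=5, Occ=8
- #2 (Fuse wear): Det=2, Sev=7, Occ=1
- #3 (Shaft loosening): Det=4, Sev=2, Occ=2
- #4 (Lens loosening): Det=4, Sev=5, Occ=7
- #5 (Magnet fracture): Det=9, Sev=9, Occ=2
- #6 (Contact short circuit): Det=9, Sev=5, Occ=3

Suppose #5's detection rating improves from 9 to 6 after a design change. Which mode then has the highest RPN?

#4

RPN = Severity × Occurrence × Detection:
  #1: 5 × 8 × 1 = 40
  #2: 7 × 1 × 2 = 14
  #3: 2 × 2 × 4 = 16
  #4: 5 × 7 × 4 = 140
  #5: 9 × 2 × 9 = 162
  #6: 5 × 3 × 9 = 135
After action: #5 → 9 × 2 × 6 = 108.
Revised RPNs: #4=140, #6=135, #5=108, #1=40, #3=16, #2=14.
Highest is now #4 (140).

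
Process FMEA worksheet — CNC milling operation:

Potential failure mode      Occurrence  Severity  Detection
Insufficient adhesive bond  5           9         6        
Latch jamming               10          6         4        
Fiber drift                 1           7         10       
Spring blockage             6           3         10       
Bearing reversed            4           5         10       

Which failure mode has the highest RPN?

RPN = Severity × Occurrence × Detection:
  Insufficient adhesive bond: 9 × 5 × 6 = 270
  Latch jamming: 6 × 10 × 4 = 240
  Fiber drift: 7 × 1 × 10 = 70
  Spring blockage: 3 × 6 × 10 = 180
  Bearing reversed: 5 × 4 × 10 = 200
Highest RPN is 270 → Insufficient adhesive bond.

Insufficient adhesive bond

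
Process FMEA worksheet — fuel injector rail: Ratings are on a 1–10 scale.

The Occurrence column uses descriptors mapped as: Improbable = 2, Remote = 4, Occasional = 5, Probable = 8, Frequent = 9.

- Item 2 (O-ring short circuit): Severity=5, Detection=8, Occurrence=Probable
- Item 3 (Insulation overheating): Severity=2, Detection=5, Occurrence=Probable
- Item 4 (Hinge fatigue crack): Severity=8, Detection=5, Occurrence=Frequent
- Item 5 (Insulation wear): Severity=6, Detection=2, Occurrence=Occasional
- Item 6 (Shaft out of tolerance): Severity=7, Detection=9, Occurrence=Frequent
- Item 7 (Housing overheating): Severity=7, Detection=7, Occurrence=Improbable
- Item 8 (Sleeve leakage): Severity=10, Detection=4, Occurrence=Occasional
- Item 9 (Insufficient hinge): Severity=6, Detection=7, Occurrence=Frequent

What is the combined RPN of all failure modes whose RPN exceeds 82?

RPN = Severity × Occurrence × Detection:
  Item 2: 5 × 8 × 8 = 320
  Item 3: 2 × 8 × 5 = 80
  Item 4: 8 × 9 × 5 = 360
  Item 5: 6 × 5 × 2 = 60
  Item 6: 7 × 9 × 9 = 567
  Item 7: 7 × 2 × 7 = 98
  Item 8: 10 × 5 × 4 = 200
  Item 9: 6 × 9 × 7 = 378
RPN > 82: Item 2 (320), Item 4 (360), Item 6 (567), Item 7 (98), Item 8 (200), Item 9 (378).
Sum: 320 + 360 + 567 + 98 + 200 + 378 = 1923.

1923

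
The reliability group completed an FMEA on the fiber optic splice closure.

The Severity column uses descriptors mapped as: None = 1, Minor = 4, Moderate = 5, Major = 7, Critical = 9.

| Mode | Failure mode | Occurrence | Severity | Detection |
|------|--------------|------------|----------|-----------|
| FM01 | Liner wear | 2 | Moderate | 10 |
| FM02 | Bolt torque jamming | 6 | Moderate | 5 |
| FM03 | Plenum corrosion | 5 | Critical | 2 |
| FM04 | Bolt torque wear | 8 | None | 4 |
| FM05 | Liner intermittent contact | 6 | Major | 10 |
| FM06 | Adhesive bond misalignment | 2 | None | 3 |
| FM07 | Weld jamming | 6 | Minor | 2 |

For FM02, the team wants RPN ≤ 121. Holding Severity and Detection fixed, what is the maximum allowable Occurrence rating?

4

FM02: S=5, O=6, D=5 → current RPN = 150.
Fixed product = 25. Need 25 × O ≤ 121, so O ≤ 121/25 = 4.84.
Maximum integer Occurrence rating = 4 (gives RPN 100; O=5 would give 125 > 121).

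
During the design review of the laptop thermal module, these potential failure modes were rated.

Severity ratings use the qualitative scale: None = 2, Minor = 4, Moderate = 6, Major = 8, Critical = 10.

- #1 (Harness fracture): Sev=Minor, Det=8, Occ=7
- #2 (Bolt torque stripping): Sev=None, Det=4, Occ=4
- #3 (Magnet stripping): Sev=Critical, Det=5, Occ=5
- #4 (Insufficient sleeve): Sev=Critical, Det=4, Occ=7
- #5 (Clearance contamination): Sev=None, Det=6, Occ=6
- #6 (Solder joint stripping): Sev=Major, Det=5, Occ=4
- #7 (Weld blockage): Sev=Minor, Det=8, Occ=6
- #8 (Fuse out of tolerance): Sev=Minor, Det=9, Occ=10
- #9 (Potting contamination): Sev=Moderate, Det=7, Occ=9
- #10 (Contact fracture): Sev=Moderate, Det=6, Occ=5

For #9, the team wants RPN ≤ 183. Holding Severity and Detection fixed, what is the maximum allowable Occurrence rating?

4

#9: S=6, O=9, D=7 → current RPN = 378.
Fixed product = 42. Need 42 × O ≤ 183, so O ≤ 183/42 = 4.36.
Maximum integer Occurrence rating = 4 (gives RPN 168; O=5 would give 210 > 183).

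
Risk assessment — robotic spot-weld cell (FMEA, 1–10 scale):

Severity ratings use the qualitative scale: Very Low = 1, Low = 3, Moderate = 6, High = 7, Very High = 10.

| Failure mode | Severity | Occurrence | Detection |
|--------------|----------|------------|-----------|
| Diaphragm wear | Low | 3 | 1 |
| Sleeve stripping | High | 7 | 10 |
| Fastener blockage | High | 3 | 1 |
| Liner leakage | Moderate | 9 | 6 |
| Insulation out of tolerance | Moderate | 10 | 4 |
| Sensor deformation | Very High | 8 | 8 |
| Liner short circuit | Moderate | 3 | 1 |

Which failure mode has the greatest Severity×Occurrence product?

Sensor deformation

Criticality = Severity × Occurrence:
  Diaphragm wear: 3 × 3 = 9
  Sleeve stripping: 7 × 7 = 49
  Fastener blockage: 7 × 3 = 21
  Liner leakage: 6 × 9 = 54
  Insulation out of tolerance: 6 × 10 = 60
  Sensor deformation: 10 × 8 = 80
  Liner short circuit: 6 × 3 = 18
Highest criticality is 80 → Sensor deformation.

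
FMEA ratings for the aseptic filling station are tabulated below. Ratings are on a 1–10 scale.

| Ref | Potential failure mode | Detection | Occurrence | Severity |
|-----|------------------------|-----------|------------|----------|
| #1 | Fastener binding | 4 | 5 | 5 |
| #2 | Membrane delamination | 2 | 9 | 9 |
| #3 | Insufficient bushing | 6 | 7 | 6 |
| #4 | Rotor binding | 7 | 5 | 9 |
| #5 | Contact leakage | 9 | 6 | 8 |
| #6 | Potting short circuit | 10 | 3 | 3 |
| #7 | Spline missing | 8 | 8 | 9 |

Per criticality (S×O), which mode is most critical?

Criticality = Severity × Occurrence:
  #1: 5 × 5 = 25
  #2: 9 × 9 = 81
  #3: 6 × 7 = 42
  #4: 9 × 5 = 45
  #5: 8 × 6 = 48
  #6: 3 × 3 = 9
  #7: 9 × 8 = 72
Highest criticality is 81 → #2.

#2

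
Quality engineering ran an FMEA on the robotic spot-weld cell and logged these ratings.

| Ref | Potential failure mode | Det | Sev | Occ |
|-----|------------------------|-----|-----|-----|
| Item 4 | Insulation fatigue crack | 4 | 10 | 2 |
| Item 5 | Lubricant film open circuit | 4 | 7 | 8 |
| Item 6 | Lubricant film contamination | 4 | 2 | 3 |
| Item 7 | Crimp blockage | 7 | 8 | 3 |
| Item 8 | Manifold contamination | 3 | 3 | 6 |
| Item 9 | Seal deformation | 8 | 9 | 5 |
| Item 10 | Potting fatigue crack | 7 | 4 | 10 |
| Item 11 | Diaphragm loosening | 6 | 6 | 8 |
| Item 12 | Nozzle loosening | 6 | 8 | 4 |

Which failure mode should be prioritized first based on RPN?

RPN = Severity × Occurrence × Detection:
  Item 4: 10 × 2 × 4 = 80
  Item 5: 7 × 8 × 4 = 224
  Item 6: 2 × 3 × 4 = 24
  Item 7: 8 × 3 × 7 = 168
  Item 8: 3 × 6 × 3 = 54
  Item 9: 9 × 5 × 8 = 360
  Item 10: 4 × 10 × 7 = 280
  Item 11: 6 × 8 × 6 = 288
  Item 12: 8 × 4 × 6 = 192
Highest RPN is 360 → Item 9.

Item 9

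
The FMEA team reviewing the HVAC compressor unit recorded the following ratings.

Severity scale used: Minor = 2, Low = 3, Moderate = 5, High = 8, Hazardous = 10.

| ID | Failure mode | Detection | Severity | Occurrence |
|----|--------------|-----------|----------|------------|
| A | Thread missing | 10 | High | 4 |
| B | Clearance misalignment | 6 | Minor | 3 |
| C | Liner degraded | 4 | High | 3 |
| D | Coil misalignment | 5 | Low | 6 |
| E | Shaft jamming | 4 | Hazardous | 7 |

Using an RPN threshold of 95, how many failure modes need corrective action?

3

RPN = Severity × Occurrence × Detection:
  A: 8 × 4 × 10 = 320
  B: 2 × 3 × 6 = 36
  C: 8 × 3 × 4 = 96
  D: 3 × 6 × 5 = 90
  E: 10 × 7 × 4 = 280
Modes with RPN ≥ 95: A (320), C (96), E (280) → 3.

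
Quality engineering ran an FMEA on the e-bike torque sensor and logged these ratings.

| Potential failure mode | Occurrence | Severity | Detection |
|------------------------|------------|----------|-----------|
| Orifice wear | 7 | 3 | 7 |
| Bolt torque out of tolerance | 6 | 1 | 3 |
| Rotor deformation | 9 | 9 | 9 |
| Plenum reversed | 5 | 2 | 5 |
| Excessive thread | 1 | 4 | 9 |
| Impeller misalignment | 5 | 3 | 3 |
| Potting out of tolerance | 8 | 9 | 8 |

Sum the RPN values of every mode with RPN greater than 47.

RPN = Severity × Occurrence × Detection:
  Orifice wear: 3 × 7 × 7 = 147
  Bolt torque out of tolerance: 1 × 6 × 3 = 18
  Rotor deformation: 9 × 9 × 9 = 729
  Plenum reversed: 2 × 5 × 5 = 50
  Excessive thread: 4 × 1 × 9 = 36
  Impeller misalignment: 3 × 5 × 3 = 45
  Potting out of tolerance: 9 × 8 × 8 = 576
RPN > 47: Orifice wear (147), Rotor deformation (729), Plenum reversed (50), Potting out of tolerance (576).
Sum: 147 + 729 + 50 + 576 = 1502.

1502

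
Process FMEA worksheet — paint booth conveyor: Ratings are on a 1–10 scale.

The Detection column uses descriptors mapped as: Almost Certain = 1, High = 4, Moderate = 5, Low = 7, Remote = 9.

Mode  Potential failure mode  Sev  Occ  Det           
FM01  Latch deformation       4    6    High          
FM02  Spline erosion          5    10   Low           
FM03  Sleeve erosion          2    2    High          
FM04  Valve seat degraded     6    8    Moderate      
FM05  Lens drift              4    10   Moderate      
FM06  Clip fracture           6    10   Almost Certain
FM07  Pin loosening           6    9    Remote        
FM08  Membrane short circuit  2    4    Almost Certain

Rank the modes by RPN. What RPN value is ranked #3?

RPN = Severity × Occurrence × Detection:
  FM01: 4 × 6 × 4 = 96
  FM02: 5 × 10 × 7 = 350
  FM03: 2 × 2 × 4 = 16
  FM04: 6 × 8 × 5 = 240
  FM05: 4 × 10 × 5 = 200
  FM06: 6 × 10 × 1 = 60
  FM07: 6 × 9 × 9 = 486
  FM08: 2 × 4 × 1 = 8
Sorted descending: 486, 350, 240, 200, 96, 60, 16, 8.
The third-highest RPN is 240 (FM04).

240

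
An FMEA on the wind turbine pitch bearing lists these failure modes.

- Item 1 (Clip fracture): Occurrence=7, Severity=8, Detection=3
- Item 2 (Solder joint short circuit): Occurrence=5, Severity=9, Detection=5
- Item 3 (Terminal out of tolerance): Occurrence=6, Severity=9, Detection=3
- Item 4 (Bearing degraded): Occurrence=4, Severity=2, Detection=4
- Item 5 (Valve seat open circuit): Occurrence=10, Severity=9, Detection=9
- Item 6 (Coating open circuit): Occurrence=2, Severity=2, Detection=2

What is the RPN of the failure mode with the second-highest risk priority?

225

RPN = Severity × Occurrence × Detection:
  Item 1: 8 × 7 × 3 = 168
  Item 2: 9 × 5 × 5 = 225
  Item 3: 9 × 6 × 3 = 162
  Item 4: 2 × 4 × 4 = 32
  Item 5: 9 × 10 × 9 = 810
  Item 6: 2 × 2 × 2 = 8
Sorted descending: 810, 225, 168, 162, 32, 8.
The second-highest RPN is 225 (Item 2).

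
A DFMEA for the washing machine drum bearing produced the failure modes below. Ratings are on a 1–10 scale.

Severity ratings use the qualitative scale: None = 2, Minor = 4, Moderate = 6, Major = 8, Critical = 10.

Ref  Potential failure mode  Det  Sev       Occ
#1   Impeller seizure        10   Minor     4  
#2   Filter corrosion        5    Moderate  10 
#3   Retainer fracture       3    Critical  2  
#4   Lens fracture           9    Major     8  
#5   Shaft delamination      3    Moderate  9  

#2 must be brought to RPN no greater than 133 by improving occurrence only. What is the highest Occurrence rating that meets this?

#2: S=6, O=10, D=5 → current RPN = 300.
Fixed product = 30. Need 30 × O ≤ 133, so O ≤ 133/30 = 4.43.
Maximum integer Occurrence rating = 4 (gives RPN 120; O=5 would give 150 > 133).

4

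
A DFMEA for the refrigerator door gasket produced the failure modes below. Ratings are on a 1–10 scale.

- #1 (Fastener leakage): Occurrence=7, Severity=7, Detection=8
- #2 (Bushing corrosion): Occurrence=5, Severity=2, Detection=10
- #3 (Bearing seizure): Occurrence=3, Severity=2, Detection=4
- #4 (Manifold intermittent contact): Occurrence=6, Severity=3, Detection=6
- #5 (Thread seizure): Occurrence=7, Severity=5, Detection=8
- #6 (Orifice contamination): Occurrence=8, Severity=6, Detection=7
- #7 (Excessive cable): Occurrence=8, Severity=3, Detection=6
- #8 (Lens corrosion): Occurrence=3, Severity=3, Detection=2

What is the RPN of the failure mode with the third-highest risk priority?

280

RPN = Severity × Occurrence × Detection:
  #1: 7 × 7 × 8 = 392
  #2: 2 × 5 × 10 = 100
  #3: 2 × 3 × 4 = 24
  #4: 3 × 6 × 6 = 108
  #5: 5 × 7 × 8 = 280
  #6: 6 × 8 × 7 = 336
  #7: 3 × 8 × 6 = 144
  #8: 3 × 3 × 2 = 18
Sorted descending: 392, 336, 280, 144, 108, 100, 24, 18.
The third-highest RPN is 280 (#5).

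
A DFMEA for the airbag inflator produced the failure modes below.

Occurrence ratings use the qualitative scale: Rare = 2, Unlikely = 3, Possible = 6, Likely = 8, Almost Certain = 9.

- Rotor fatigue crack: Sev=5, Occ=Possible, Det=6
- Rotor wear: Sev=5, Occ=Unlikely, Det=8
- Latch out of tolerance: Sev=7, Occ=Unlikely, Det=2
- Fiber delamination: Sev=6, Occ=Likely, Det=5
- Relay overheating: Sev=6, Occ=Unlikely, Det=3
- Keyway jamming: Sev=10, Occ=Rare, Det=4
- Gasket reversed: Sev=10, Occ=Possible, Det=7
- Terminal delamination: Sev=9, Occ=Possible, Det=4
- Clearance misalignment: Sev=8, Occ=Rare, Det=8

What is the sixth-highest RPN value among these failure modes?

RPN = Severity × Occurrence × Detection:
  Rotor fatigue crack: 5 × 6 × 6 = 180
  Rotor wear: 5 × 3 × 8 = 120
  Latch out of tolerance: 7 × 3 × 2 = 42
  Fiber delamination: 6 × 8 × 5 = 240
  Relay overheating: 6 × 3 × 3 = 54
  Keyway jamming: 10 × 2 × 4 = 80
  Gasket reversed: 10 × 6 × 7 = 420
  Terminal delamination: 9 × 6 × 4 = 216
  Clearance misalignment: 8 × 2 × 8 = 128
Sorted descending: 420, 240, 216, 180, 128, 120, 80, 54, 42.
The sixth-highest RPN is 120 (Rotor wear).

120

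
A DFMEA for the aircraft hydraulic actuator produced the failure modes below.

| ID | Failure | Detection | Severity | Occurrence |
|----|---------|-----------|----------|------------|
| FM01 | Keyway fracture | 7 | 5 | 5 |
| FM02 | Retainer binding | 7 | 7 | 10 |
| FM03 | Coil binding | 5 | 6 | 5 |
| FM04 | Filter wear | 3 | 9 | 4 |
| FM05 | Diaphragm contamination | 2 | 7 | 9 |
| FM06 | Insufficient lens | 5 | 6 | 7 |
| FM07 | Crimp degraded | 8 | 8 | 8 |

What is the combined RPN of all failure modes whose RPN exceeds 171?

1387

RPN = Severity × Occurrence × Detection:
  FM01: 5 × 5 × 7 = 175
  FM02: 7 × 10 × 7 = 490
  FM03: 6 × 5 × 5 = 150
  FM04: 9 × 4 × 3 = 108
  FM05: 7 × 9 × 2 = 126
  FM06: 6 × 7 × 5 = 210
  FM07: 8 × 8 × 8 = 512
RPN > 171: FM01 (175), FM02 (490), FM06 (210), FM07 (512).
Sum: 175 + 490 + 210 + 512 = 1387.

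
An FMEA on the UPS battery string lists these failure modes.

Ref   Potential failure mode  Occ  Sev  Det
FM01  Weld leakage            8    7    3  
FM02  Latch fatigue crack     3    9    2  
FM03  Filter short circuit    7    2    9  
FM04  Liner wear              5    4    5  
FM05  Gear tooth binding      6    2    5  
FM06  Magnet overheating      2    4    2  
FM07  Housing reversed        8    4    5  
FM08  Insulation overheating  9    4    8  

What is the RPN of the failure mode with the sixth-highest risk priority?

60

RPN = Severity × Occurrence × Detection:
  FM01: 7 × 8 × 3 = 168
  FM02: 9 × 3 × 2 = 54
  FM03: 2 × 7 × 9 = 126
  FM04: 4 × 5 × 5 = 100
  FM05: 2 × 6 × 5 = 60
  FM06: 4 × 2 × 2 = 16
  FM07: 4 × 8 × 5 = 160
  FM08: 4 × 9 × 8 = 288
Sorted descending: 288, 168, 160, 126, 100, 60, 54, 16.
The sixth-highest RPN is 60 (FM05).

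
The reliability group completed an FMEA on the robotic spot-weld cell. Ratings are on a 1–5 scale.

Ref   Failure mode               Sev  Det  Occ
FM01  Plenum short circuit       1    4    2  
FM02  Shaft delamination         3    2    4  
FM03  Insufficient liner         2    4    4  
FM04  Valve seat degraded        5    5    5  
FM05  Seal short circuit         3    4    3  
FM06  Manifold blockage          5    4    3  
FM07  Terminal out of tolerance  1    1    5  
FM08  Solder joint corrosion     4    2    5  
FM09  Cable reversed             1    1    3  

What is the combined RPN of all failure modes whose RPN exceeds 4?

330

RPN = Severity × Occurrence × Detection:
  FM01: 1 × 2 × 4 = 8
  FM02: 3 × 4 × 2 = 24
  FM03: 2 × 4 × 4 = 32
  FM04: 5 × 5 × 5 = 125
  FM05: 3 × 3 × 4 = 36
  FM06: 5 × 3 × 4 = 60
  FM07: 1 × 5 × 1 = 5
  FM08: 4 × 5 × 2 = 40
  FM09: 1 × 3 × 1 = 3
RPN > 4: FM01 (8), FM02 (24), FM03 (32), FM04 (125), FM05 (36), FM06 (60), FM07 (5), FM08 (40).
Sum: 8 + 24 + 32 + 125 + 36 + 60 + 5 + 40 = 330.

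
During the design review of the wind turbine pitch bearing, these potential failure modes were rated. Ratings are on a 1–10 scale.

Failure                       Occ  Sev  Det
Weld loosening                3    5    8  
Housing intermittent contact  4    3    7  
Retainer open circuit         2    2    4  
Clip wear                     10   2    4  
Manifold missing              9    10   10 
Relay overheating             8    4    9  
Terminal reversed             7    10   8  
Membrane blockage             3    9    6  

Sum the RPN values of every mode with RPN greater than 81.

2114

RPN = Severity × Occurrence × Detection:
  Weld loosening: 5 × 3 × 8 = 120
  Housing intermittent contact: 3 × 4 × 7 = 84
  Retainer open circuit: 2 × 2 × 4 = 16
  Clip wear: 2 × 10 × 4 = 80
  Manifold missing: 10 × 9 × 10 = 900
  Relay overheating: 4 × 8 × 9 = 288
  Terminal reversed: 10 × 7 × 8 = 560
  Membrane blockage: 9 × 3 × 6 = 162
RPN > 81: Weld loosening (120), Housing intermittent contact (84), Manifold missing (900), Relay overheating (288), Terminal reversed (560), Membrane blockage (162).
Sum: 120 + 84 + 900 + 288 + 560 + 162 = 2114.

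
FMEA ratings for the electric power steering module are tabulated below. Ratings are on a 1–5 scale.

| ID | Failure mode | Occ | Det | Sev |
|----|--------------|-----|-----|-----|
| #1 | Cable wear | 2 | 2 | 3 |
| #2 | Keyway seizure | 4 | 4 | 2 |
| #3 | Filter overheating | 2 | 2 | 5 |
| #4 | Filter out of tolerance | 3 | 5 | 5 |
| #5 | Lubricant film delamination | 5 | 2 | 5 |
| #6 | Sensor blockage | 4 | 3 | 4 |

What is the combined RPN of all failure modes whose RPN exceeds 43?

173

RPN = Severity × Occurrence × Detection:
  #1: 3 × 2 × 2 = 12
  #2: 2 × 4 × 4 = 32
  #3: 5 × 2 × 2 = 20
  #4: 5 × 3 × 5 = 75
  #5: 5 × 5 × 2 = 50
  #6: 4 × 4 × 3 = 48
RPN > 43: #4 (75), #5 (50), #6 (48).
Sum: 75 + 50 + 48 = 173.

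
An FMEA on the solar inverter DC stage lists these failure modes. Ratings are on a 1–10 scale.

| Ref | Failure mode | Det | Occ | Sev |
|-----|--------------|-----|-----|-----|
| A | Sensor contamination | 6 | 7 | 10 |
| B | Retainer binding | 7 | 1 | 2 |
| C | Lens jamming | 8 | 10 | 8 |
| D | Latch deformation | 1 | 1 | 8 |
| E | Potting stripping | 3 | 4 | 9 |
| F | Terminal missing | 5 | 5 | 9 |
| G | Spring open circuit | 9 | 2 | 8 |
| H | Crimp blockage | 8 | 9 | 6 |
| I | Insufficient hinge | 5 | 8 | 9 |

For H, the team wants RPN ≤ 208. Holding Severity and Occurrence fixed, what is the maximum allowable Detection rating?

H: S=6, O=9, D=8 → current RPN = 432.
Fixed product = 54. Need 54 × D ≤ 208, so D ≤ 208/54 = 3.85.
Maximum integer Detection rating = 3 (gives RPN 162; D=4 would give 216 > 208).

3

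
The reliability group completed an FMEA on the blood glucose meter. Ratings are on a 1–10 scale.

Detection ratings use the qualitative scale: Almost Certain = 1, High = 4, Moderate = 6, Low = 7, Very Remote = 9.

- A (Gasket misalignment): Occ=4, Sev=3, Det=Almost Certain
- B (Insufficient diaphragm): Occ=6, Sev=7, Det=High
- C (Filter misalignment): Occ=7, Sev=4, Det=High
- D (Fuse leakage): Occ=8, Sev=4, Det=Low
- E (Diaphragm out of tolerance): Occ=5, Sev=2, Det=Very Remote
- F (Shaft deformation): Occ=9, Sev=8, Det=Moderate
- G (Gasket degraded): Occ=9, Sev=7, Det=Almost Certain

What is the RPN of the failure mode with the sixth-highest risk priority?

RPN = Severity × Occurrence × Detection:
  A: 3 × 4 × 1 = 12
  B: 7 × 6 × 4 = 168
  C: 4 × 7 × 4 = 112
  D: 4 × 8 × 7 = 224
  E: 2 × 5 × 9 = 90
  F: 8 × 9 × 6 = 432
  G: 7 × 9 × 1 = 63
Sorted descending: 432, 224, 168, 112, 90, 63, 12.
The sixth-highest RPN is 63 (G).

63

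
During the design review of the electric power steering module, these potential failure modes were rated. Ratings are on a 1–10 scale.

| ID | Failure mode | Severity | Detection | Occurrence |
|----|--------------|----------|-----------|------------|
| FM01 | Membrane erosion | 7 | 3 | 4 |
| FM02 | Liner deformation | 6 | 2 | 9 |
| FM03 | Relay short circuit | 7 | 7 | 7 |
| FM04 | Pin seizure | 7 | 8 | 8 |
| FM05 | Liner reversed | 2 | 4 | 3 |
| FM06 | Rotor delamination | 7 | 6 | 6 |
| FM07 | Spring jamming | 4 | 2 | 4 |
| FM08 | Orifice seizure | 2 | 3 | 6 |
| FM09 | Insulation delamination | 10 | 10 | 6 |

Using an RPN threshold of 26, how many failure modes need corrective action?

RPN = Severity × Occurrence × Detection:
  FM01: 7 × 4 × 3 = 84
  FM02: 6 × 9 × 2 = 108
  FM03: 7 × 7 × 7 = 343
  FM04: 7 × 8 × 8 = 448
  FM05: 2 × 3 × 4 = 24
  FM06: 7 × 6 × 6 = 252
  FM07: 4 × 4 × 2 = 32
  FM08: 2 × 6 × 3 = 36
  FM09: 10 × 6 × 10 = 600
Modes with RPN ≥ 26: FM01 (84), FM02 (108), FM03 (343), FM04 (448), FM06 (252), FM07 (32), FM08 (36), FM09 (600) → 8.

8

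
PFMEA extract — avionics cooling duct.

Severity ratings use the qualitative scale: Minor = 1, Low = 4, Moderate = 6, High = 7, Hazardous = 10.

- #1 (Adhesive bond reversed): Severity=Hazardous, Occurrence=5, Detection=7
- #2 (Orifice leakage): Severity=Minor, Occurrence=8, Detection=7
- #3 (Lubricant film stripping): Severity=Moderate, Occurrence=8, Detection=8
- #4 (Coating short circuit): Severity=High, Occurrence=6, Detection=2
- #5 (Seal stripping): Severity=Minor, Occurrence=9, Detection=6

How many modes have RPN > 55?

4

RPN = Severity × Occurrence × Detection:
  #1: 10 × 5 × 7 = 350
  #2: 1 × 8 × 7 = 56
  #3: 6 × 8 × 8 = 384
  #4: 7 × 6 × 2 = 84
  #5: 1 × 9 × 6 = 54
Modes with RPN > 55: #1 (350), #2 (56), #3 (384), #4 (84) → 4.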